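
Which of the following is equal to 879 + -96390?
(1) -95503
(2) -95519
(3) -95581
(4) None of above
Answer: 4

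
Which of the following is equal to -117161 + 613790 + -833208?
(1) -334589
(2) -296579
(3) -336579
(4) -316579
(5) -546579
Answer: 3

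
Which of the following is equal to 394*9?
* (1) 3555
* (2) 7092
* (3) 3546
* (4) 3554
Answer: 3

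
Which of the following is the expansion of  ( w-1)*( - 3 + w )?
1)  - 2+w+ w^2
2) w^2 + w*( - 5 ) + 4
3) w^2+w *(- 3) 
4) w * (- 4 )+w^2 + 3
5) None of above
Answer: 4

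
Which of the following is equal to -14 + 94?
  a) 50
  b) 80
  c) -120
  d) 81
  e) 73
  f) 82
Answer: b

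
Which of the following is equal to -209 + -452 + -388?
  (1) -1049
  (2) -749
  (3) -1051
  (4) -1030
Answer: 1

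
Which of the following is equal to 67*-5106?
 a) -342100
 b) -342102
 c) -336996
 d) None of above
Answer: b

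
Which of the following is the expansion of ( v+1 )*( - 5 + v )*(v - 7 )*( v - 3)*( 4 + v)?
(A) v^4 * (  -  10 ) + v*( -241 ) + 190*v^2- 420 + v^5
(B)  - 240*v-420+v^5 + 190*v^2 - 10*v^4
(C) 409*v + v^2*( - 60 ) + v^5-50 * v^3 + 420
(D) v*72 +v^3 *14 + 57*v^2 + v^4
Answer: A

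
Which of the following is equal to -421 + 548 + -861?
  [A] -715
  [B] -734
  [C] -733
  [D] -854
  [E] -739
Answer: B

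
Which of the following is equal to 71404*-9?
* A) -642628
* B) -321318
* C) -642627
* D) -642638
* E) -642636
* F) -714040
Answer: E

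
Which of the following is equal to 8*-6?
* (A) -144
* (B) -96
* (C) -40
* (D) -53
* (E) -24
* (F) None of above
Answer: F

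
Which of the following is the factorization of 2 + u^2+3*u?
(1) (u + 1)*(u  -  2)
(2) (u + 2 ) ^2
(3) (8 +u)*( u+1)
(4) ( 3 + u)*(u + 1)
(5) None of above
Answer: 5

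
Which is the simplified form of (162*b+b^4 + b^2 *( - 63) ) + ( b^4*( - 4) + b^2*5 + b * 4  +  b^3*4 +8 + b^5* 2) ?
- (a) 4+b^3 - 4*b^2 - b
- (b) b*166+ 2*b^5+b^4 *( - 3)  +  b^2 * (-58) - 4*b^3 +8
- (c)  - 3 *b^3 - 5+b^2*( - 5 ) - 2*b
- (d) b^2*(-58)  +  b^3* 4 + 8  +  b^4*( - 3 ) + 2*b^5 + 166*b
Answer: d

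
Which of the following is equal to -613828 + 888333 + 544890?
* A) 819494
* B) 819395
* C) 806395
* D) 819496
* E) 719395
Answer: B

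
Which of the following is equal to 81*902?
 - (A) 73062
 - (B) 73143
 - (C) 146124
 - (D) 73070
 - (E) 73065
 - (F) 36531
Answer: A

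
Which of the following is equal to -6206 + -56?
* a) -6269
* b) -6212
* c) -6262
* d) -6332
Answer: c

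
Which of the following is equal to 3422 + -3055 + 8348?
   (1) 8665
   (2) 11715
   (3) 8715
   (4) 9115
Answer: 3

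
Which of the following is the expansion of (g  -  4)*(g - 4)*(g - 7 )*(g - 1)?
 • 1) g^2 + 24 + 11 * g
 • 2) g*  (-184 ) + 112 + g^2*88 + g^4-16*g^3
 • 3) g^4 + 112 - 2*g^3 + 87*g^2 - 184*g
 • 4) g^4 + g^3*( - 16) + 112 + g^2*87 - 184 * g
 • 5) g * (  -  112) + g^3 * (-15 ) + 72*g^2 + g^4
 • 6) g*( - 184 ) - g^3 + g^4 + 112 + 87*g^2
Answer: 4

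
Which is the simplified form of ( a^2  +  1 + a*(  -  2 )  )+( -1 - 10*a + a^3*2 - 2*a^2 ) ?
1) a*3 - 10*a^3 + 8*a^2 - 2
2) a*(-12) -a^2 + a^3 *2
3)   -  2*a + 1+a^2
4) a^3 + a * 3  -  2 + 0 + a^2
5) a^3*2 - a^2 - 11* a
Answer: 2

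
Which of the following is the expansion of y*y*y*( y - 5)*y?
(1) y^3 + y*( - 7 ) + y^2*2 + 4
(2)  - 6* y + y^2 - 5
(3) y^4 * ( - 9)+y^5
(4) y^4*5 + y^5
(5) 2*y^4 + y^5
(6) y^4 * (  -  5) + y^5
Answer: 6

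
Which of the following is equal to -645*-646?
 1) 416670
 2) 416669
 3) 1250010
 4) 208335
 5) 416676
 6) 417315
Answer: 1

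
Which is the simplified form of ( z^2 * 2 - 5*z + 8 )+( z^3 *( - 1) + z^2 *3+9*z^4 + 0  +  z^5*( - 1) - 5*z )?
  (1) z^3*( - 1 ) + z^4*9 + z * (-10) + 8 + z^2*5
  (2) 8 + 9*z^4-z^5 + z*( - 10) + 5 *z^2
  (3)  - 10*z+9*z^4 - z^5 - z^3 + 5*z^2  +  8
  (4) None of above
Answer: 3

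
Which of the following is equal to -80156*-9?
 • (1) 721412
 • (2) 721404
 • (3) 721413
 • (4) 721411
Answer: 2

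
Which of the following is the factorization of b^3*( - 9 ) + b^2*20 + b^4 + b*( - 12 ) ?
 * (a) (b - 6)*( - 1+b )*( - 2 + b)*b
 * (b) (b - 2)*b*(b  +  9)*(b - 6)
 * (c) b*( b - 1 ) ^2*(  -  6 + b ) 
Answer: a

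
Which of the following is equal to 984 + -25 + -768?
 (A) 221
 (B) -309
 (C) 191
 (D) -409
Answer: C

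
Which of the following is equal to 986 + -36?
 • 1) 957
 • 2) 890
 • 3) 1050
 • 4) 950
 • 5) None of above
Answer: 4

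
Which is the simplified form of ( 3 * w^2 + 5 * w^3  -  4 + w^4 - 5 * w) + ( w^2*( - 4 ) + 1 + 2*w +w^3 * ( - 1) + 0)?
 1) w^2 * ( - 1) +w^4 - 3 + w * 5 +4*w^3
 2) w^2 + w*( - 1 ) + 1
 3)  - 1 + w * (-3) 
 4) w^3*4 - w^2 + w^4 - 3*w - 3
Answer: 4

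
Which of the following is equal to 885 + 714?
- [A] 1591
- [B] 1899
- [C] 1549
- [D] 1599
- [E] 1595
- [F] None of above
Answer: D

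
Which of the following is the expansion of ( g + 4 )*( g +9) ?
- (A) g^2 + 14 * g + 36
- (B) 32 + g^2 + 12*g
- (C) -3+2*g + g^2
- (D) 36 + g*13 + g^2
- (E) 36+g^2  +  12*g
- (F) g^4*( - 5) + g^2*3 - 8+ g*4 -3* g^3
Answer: D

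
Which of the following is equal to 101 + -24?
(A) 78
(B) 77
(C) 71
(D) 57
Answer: B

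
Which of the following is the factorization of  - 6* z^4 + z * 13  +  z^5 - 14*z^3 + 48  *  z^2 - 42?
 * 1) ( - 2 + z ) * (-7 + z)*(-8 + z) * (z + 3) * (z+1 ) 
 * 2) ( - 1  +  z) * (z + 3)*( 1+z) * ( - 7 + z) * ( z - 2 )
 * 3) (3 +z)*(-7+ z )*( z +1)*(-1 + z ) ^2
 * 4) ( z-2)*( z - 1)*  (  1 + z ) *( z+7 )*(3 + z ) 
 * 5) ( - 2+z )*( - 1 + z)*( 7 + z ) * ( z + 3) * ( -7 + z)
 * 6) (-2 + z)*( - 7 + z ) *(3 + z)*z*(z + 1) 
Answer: 2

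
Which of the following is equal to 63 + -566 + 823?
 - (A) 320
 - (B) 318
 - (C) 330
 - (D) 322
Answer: A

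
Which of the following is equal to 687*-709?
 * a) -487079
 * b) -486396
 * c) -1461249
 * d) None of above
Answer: d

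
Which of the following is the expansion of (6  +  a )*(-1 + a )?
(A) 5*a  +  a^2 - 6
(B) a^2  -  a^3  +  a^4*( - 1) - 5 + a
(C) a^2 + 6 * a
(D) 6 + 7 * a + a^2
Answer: A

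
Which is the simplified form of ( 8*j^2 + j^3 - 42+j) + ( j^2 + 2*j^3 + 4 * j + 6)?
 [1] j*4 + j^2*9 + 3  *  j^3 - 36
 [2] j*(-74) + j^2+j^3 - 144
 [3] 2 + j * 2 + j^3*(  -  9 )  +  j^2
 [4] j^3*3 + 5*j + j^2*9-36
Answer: 4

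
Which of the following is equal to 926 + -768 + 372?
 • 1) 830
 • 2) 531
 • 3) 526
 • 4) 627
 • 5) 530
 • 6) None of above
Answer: 5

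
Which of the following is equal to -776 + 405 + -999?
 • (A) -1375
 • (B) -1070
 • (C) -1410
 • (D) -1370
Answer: D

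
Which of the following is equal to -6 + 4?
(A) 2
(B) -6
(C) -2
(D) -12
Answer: C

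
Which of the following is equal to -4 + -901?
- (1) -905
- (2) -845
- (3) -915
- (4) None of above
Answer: 1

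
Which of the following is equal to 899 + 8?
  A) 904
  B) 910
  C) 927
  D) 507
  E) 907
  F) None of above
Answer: E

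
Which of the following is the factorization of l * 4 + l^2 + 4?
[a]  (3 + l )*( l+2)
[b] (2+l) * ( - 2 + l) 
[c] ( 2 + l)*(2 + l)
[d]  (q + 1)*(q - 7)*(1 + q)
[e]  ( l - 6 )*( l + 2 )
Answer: c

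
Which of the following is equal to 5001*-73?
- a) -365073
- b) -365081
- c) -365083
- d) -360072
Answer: a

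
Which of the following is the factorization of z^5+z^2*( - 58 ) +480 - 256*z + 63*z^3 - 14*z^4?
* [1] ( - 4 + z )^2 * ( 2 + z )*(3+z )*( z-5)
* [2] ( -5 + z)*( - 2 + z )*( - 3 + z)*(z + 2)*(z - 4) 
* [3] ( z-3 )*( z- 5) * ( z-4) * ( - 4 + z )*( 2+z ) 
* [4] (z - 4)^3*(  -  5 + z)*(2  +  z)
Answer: 3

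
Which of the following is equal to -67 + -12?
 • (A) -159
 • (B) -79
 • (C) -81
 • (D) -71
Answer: B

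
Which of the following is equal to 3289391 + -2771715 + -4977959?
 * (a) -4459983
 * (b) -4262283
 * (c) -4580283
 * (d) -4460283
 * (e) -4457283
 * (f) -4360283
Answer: d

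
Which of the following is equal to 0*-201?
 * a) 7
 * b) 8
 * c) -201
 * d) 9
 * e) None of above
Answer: e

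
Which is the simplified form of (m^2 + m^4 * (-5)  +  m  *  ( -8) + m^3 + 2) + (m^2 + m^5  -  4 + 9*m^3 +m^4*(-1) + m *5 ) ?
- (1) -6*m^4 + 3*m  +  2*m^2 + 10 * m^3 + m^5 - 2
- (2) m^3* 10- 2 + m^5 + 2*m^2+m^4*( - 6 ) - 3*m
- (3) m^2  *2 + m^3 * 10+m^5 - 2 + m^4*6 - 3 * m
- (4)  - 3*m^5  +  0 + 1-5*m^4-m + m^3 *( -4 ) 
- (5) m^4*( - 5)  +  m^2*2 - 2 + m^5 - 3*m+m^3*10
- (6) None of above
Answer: 2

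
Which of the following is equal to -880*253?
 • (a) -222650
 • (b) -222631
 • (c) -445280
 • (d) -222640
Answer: d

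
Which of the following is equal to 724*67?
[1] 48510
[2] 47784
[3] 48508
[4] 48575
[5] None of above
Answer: 3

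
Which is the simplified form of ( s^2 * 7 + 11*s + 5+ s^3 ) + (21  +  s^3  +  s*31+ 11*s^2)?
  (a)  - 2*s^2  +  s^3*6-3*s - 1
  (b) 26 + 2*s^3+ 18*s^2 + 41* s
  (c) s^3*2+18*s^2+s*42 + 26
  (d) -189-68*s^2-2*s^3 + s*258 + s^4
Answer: c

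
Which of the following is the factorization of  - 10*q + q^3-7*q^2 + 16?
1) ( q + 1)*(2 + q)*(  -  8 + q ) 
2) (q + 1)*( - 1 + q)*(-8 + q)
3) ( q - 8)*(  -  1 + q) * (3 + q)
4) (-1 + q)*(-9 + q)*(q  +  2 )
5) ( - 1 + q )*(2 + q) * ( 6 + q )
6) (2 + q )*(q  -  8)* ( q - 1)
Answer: 6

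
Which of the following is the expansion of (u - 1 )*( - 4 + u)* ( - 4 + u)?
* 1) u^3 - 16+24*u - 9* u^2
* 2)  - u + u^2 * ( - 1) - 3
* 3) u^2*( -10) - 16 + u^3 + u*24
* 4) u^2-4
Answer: 1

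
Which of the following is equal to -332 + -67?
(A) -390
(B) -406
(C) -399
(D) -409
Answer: C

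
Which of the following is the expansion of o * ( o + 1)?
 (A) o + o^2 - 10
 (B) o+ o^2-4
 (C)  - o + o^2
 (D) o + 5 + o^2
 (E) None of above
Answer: E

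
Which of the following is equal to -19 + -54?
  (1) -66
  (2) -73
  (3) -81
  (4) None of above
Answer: 2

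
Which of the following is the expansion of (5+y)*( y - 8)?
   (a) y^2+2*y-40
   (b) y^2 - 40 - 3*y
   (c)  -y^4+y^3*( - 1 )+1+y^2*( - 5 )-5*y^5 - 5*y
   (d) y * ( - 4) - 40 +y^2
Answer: b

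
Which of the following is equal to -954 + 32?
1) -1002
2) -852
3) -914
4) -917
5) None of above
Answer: 5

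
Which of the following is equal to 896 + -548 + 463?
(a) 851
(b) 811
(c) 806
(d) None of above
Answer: b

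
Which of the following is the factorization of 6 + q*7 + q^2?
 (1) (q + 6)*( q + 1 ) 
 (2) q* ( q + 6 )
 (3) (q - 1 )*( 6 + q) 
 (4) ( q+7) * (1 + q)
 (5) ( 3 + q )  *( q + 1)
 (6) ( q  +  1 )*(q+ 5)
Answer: 1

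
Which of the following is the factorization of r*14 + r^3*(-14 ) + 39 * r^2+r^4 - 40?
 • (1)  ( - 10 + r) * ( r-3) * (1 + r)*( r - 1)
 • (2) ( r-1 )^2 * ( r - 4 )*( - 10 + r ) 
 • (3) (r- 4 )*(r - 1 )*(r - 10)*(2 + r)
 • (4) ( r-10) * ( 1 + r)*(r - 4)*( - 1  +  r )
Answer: 4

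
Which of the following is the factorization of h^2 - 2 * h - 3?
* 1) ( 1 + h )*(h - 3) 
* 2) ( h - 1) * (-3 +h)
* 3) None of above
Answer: 1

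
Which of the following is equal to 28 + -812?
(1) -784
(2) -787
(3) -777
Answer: 1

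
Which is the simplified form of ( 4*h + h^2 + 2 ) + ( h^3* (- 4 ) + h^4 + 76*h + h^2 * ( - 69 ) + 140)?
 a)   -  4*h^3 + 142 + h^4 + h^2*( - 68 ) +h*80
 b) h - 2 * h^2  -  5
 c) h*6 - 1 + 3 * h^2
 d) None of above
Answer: a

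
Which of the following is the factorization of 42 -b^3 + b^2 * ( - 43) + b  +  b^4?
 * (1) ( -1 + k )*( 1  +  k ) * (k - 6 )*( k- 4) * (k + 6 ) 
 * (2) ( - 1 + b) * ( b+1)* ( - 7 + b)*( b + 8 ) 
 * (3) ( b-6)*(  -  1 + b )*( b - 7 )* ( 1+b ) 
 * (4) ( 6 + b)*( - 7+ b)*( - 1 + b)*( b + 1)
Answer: 4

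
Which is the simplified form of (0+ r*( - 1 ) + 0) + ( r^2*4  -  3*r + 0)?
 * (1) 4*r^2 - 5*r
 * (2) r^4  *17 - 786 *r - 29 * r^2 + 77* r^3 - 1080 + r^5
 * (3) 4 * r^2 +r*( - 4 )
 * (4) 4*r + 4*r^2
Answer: 3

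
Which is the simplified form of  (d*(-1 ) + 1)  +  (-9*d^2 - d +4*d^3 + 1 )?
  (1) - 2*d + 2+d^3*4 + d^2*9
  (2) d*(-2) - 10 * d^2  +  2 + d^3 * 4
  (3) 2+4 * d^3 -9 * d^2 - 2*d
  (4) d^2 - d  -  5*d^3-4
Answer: 3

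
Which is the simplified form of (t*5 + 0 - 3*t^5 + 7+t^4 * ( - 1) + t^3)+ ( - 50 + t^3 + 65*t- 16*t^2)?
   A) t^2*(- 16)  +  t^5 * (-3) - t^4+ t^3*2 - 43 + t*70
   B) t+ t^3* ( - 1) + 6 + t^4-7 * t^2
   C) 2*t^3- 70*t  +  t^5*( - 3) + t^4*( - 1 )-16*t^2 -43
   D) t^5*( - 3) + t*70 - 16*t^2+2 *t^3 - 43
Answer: A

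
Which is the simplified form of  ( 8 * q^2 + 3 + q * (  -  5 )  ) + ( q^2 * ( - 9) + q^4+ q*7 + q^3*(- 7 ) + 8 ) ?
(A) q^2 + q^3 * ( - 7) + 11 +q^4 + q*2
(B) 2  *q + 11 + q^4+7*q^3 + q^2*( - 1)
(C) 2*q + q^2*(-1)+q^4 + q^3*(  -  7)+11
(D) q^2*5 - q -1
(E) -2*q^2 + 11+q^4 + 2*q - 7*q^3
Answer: C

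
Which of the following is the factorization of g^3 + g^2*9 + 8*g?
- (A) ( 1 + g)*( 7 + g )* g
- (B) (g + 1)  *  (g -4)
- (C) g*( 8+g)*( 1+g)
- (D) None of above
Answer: C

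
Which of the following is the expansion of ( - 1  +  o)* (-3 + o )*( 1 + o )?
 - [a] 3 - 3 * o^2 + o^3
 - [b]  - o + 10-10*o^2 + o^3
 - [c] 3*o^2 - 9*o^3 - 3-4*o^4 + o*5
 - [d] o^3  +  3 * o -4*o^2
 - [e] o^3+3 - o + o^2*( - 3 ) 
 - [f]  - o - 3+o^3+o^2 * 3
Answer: e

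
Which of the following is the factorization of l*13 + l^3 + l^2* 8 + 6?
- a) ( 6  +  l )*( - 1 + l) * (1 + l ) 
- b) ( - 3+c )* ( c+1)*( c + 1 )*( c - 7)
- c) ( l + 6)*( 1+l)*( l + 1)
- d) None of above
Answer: c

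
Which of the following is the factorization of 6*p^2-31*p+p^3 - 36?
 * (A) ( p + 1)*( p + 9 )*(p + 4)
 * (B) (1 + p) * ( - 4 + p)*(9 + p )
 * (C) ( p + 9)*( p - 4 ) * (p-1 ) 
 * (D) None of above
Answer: B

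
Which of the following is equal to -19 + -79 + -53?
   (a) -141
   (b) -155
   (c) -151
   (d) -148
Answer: c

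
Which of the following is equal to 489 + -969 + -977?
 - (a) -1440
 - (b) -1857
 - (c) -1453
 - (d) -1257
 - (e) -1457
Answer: e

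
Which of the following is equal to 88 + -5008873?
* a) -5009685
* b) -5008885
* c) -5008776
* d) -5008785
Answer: d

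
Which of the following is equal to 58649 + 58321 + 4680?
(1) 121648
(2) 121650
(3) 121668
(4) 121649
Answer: 2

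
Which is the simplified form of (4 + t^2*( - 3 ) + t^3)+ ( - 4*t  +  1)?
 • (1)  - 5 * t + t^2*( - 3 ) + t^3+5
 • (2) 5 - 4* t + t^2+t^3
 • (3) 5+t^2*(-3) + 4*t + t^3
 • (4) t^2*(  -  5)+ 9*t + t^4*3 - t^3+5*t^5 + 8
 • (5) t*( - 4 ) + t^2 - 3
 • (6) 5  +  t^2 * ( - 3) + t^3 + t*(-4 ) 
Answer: 6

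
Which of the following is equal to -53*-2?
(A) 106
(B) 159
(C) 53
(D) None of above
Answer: A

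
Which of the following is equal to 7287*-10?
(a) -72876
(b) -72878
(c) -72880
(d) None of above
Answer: d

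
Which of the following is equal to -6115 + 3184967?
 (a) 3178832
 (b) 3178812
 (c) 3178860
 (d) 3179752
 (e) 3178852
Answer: e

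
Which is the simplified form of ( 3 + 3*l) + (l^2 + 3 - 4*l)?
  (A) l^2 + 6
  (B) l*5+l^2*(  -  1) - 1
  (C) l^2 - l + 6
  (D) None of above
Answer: C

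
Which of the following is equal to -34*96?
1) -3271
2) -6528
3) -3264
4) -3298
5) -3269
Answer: 3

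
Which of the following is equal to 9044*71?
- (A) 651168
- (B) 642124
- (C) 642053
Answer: B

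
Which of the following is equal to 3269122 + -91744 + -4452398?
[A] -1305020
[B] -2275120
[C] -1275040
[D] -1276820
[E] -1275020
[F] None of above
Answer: E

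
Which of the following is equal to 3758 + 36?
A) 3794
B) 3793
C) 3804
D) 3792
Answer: A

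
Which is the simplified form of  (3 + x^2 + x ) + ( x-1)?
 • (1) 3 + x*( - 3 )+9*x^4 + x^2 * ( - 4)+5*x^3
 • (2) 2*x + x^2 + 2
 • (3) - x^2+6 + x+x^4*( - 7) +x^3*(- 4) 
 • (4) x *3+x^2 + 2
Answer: 2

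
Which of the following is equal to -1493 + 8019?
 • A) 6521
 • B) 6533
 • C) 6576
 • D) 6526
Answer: D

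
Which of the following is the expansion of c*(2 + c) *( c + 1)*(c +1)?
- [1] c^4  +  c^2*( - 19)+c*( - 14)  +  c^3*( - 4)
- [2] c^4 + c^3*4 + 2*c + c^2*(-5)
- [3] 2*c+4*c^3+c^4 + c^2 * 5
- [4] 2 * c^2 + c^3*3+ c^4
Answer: 3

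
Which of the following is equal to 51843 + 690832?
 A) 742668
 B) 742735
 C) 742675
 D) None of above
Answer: C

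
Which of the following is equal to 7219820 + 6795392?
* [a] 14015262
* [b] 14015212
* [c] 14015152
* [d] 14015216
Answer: b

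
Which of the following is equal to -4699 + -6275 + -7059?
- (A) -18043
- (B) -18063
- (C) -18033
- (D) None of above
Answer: C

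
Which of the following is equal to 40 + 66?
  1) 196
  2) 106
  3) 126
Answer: 2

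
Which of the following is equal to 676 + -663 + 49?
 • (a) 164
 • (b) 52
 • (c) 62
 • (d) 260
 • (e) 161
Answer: c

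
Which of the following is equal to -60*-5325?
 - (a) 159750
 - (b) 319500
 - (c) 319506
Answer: b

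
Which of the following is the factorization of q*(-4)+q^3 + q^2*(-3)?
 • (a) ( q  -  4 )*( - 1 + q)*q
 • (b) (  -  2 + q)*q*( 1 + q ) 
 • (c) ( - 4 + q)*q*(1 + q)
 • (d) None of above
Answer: c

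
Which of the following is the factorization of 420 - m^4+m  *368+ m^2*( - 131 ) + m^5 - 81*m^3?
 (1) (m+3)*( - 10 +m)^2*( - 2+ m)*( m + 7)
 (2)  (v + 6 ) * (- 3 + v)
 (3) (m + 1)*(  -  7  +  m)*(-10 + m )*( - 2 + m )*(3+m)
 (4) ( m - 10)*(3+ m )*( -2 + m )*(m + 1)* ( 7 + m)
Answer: 4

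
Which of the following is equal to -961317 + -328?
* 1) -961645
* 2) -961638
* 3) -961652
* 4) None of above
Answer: 1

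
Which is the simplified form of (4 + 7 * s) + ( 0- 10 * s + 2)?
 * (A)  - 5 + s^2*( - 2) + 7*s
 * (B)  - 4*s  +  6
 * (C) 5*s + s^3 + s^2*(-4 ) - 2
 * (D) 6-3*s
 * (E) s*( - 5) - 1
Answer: D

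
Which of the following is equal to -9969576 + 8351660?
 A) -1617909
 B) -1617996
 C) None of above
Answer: C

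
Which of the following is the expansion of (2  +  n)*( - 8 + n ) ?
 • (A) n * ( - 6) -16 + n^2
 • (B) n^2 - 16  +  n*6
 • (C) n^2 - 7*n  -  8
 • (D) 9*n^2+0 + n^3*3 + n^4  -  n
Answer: A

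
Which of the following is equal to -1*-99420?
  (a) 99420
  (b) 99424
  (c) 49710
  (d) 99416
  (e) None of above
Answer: a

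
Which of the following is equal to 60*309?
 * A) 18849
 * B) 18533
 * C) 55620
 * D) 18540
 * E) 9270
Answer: D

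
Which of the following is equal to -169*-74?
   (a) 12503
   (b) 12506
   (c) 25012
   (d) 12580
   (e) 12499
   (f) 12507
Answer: b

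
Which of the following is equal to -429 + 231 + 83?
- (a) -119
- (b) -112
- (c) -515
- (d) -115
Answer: d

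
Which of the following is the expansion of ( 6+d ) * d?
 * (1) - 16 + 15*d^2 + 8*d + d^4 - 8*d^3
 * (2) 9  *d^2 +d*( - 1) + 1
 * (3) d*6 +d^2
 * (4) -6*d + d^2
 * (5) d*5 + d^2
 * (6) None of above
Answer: 3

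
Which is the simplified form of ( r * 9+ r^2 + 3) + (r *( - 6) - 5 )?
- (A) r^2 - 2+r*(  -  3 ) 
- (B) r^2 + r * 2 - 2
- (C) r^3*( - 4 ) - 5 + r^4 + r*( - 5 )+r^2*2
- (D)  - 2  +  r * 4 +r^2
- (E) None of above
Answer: E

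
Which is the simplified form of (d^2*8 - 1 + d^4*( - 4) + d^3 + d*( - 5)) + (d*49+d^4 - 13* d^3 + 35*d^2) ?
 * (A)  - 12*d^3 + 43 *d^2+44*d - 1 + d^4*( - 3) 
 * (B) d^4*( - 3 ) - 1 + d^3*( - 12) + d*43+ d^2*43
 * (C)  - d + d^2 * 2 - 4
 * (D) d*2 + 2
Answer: A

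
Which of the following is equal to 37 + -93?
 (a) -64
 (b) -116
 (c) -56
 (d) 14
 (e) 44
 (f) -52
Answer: c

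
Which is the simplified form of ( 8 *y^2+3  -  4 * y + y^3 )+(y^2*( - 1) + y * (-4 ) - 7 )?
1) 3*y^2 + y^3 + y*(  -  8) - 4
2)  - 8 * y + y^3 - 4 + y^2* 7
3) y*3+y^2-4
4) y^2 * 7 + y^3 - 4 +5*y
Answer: 2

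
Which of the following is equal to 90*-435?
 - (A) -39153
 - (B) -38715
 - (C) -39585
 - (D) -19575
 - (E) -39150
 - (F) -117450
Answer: E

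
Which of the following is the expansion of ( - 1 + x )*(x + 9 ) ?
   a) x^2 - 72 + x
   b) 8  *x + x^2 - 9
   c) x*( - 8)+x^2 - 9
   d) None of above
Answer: b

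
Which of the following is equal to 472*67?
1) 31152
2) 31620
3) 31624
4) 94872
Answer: 3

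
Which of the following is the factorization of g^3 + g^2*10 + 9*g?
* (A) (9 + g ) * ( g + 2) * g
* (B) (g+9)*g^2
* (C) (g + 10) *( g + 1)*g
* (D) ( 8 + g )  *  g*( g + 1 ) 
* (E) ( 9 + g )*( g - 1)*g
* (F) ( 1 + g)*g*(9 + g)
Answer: F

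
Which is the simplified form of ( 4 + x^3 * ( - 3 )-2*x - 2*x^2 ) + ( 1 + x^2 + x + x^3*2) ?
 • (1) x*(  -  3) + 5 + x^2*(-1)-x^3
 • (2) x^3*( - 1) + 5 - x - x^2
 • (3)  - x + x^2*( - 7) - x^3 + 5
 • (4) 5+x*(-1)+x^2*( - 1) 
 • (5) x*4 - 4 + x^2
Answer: 2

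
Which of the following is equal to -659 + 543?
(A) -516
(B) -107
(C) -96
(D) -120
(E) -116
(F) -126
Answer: E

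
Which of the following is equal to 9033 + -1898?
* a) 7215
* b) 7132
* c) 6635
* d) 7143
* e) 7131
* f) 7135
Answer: f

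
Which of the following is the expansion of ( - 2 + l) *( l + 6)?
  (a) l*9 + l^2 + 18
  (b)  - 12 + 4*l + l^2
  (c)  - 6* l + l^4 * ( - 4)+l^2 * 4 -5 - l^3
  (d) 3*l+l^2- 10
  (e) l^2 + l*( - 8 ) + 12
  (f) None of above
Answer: b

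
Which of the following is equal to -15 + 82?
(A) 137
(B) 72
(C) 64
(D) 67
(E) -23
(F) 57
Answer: D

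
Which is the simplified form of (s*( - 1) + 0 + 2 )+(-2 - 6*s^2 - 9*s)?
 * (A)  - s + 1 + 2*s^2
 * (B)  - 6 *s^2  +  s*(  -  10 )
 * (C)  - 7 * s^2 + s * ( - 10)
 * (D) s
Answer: B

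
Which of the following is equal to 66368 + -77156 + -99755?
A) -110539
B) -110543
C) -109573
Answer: B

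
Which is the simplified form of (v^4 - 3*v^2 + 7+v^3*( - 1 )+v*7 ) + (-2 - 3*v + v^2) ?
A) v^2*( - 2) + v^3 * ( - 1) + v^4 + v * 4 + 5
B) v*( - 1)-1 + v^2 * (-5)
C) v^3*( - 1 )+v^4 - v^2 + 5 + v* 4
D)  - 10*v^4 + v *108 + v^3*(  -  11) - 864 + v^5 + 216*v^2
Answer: A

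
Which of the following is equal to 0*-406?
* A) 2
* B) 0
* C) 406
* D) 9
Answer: B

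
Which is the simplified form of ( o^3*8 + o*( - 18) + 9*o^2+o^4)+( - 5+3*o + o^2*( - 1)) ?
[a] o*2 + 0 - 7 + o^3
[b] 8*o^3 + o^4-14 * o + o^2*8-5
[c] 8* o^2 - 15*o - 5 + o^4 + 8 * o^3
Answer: c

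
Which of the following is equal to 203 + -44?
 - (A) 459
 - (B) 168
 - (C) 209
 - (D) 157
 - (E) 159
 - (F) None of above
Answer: E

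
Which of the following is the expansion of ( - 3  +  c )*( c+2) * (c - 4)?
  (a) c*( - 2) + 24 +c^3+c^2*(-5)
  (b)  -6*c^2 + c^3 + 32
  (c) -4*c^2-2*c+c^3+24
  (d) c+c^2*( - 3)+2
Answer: a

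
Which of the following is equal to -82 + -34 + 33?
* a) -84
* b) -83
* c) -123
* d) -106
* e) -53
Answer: b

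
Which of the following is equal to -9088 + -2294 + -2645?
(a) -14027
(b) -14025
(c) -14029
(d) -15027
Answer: a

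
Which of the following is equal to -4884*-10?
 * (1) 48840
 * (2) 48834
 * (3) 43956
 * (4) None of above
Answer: 1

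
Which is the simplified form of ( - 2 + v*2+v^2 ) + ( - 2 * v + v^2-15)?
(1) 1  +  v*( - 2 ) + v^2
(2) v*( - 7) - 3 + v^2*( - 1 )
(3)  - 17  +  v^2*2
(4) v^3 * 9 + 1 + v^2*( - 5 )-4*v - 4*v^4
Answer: 3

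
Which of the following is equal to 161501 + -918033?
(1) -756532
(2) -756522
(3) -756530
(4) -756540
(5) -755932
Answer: 1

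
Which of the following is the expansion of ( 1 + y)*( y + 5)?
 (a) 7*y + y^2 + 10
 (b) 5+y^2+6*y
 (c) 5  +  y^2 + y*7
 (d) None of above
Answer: b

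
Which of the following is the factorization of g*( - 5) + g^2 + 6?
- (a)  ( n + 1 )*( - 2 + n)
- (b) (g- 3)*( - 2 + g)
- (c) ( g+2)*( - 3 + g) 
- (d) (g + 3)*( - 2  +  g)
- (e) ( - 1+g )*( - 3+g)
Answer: b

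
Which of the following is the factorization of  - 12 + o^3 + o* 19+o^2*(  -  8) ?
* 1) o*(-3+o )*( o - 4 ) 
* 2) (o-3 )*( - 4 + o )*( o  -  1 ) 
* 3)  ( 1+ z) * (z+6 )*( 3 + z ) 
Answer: 2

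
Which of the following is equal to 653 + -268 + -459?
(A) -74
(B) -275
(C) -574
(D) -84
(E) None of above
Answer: A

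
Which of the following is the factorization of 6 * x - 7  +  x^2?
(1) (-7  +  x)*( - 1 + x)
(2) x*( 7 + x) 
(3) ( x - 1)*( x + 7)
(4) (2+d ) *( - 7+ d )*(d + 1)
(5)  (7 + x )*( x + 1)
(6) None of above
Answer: 3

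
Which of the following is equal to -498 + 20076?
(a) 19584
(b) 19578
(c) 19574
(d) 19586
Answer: b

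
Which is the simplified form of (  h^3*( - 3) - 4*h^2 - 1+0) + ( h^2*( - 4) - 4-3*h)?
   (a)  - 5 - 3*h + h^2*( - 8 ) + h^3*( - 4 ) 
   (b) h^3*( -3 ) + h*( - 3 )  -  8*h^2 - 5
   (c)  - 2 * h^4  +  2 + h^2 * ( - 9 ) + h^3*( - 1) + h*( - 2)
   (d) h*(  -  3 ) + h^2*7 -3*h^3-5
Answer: b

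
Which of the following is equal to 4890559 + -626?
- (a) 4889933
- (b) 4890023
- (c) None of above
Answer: a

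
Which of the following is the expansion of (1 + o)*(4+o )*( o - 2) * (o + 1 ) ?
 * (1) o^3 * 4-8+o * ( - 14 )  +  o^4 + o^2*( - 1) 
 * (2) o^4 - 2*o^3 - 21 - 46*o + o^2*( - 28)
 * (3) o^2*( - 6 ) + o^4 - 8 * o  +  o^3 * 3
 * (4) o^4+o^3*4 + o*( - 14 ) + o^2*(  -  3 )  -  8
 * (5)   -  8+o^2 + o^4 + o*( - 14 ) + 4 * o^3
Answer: 4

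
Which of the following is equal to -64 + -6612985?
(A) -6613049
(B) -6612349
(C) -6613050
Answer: A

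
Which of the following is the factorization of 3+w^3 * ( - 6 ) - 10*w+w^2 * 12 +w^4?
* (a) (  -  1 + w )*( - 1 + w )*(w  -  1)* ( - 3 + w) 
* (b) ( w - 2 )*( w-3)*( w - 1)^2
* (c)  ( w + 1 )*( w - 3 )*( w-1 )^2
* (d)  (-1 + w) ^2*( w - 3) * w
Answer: a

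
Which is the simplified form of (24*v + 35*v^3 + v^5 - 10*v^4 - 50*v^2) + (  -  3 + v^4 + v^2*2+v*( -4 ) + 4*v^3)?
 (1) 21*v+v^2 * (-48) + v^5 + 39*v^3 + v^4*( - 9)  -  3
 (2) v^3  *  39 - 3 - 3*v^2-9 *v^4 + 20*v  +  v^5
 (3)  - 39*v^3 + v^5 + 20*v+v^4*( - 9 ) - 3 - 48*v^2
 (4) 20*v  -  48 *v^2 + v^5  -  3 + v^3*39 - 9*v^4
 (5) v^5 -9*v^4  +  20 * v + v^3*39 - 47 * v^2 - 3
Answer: 4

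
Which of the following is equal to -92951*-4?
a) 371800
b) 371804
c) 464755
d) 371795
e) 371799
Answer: b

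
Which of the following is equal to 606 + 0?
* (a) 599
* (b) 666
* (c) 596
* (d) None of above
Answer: d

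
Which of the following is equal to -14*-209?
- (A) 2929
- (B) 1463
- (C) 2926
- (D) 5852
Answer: C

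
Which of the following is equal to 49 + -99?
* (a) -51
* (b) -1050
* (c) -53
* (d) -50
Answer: d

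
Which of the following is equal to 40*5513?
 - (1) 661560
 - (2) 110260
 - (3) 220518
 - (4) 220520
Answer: 4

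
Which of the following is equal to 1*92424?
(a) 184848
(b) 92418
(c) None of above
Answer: c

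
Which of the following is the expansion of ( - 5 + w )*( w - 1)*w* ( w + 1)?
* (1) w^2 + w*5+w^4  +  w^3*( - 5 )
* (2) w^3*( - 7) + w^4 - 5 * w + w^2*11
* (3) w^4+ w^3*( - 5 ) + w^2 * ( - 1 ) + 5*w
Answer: 3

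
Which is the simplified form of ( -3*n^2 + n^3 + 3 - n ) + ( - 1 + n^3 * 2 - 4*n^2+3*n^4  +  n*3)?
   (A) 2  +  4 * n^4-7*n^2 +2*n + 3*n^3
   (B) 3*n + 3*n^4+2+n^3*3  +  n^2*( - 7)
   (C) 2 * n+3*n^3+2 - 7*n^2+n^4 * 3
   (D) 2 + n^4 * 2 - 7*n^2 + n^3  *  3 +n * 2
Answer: C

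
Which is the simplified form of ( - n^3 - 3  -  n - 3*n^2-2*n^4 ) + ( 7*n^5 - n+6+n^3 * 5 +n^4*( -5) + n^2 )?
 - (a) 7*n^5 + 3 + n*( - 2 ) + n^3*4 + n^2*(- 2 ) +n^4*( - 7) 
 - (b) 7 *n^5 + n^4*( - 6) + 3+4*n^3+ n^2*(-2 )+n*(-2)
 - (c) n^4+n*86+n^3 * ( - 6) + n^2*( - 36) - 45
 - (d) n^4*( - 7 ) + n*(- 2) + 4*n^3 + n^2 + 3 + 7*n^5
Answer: a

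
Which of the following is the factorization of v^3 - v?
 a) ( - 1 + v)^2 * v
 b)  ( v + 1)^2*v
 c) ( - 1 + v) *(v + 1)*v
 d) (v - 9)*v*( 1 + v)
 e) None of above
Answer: c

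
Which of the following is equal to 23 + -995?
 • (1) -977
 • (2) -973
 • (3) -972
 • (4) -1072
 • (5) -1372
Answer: 3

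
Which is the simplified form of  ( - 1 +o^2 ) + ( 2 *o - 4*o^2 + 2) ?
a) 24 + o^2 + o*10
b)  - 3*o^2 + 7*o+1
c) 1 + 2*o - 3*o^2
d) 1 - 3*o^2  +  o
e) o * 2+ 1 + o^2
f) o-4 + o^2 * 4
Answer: c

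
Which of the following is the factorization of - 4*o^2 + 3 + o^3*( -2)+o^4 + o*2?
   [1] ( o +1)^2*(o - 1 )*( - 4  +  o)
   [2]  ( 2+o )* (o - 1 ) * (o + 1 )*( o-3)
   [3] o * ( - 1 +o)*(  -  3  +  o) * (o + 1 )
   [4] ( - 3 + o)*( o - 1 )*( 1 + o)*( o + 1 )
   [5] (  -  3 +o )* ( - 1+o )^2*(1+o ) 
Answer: 4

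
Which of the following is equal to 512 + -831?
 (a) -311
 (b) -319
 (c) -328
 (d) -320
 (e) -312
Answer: b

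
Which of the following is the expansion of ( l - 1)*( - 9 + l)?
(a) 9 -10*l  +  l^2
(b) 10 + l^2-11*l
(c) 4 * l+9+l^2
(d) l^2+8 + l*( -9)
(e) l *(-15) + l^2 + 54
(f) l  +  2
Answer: a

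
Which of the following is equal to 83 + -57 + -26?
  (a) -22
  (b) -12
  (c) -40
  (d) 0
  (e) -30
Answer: d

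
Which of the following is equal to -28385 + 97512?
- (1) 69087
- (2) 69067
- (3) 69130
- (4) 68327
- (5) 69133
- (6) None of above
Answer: 6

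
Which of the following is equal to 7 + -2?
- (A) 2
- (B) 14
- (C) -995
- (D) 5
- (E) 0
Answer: D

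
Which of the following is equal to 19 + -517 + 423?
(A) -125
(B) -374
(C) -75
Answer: C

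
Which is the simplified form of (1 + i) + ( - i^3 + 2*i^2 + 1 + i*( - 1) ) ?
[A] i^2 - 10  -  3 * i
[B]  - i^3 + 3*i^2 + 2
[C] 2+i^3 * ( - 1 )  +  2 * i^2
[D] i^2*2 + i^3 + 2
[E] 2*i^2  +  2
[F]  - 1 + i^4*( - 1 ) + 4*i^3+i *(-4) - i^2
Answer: C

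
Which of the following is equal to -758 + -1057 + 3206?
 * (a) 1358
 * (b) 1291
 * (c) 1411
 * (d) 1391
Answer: d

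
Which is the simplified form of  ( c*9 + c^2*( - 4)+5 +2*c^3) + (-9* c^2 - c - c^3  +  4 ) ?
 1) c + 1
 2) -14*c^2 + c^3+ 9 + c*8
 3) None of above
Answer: 3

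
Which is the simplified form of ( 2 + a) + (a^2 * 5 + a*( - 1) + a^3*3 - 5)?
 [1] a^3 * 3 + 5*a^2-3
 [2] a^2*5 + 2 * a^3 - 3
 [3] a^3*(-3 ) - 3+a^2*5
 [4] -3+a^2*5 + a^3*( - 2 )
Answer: 1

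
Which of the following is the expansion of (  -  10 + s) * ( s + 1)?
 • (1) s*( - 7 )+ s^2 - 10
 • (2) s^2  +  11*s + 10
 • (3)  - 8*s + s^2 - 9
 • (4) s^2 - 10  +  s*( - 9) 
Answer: 4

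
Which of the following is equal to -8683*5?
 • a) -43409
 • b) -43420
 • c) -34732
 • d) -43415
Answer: d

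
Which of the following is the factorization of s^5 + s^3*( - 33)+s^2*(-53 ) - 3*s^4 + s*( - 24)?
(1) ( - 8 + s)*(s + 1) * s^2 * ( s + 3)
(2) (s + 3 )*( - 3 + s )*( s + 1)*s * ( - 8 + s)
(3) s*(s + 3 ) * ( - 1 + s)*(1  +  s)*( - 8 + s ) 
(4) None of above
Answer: 4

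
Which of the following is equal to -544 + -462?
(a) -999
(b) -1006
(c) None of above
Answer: b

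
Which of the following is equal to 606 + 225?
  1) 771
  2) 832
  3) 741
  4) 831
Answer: 4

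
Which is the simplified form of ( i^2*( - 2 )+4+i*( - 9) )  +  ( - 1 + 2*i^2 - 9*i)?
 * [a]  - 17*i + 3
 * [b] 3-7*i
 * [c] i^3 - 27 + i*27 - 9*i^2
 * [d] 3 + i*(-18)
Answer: d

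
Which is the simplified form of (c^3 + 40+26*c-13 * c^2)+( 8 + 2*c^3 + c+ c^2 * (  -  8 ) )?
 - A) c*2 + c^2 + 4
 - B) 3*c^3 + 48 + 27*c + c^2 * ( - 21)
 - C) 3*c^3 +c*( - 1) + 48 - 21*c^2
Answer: B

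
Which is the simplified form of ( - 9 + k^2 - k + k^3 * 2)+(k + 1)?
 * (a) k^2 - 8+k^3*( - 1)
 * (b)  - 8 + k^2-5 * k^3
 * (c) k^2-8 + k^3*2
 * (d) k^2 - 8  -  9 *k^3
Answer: c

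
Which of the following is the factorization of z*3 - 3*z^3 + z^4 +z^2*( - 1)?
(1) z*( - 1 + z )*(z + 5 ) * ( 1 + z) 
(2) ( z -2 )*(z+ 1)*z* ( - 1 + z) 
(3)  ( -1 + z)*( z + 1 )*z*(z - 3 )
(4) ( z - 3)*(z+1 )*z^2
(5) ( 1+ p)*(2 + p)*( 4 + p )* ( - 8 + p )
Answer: 3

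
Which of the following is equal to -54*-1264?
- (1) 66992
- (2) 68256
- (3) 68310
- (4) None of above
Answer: 2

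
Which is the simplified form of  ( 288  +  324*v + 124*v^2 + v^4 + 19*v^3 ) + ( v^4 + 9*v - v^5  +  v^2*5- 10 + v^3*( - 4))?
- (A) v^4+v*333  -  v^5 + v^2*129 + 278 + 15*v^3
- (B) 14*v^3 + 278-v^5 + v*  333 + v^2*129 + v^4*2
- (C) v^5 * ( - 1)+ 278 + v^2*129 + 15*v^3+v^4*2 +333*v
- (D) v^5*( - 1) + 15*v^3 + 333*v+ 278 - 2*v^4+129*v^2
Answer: C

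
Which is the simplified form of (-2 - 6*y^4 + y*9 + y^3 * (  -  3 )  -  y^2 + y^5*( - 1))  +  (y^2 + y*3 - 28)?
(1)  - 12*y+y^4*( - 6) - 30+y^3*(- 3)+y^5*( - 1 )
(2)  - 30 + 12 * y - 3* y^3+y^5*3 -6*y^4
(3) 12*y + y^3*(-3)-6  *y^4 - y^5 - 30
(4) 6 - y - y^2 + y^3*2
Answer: 3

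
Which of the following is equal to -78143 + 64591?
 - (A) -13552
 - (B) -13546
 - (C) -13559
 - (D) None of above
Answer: A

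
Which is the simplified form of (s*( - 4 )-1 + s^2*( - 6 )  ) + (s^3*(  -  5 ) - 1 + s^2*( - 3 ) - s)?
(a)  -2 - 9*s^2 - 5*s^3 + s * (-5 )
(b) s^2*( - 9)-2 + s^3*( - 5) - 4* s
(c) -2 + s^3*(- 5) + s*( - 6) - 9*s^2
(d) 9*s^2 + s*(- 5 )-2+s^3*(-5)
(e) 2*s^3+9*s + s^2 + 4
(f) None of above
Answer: a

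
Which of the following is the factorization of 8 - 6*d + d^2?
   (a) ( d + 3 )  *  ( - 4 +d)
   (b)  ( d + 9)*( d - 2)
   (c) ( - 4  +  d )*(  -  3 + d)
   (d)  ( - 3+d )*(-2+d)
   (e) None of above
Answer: e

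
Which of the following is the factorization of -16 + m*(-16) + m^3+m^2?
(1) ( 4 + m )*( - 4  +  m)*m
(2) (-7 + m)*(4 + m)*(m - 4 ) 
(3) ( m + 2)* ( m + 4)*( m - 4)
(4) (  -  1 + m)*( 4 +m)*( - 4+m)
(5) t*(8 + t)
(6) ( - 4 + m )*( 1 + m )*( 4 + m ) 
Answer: 6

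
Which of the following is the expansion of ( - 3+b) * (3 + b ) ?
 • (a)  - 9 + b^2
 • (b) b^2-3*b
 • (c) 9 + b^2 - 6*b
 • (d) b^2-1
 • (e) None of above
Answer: a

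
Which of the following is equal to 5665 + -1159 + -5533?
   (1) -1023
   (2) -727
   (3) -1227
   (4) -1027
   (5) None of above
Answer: 4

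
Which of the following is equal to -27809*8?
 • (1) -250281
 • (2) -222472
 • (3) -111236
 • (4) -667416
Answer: 2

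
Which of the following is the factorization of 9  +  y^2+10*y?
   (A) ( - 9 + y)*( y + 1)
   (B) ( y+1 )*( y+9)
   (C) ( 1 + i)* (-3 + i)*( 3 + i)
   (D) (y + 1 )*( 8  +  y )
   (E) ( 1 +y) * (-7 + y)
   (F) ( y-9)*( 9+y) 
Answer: B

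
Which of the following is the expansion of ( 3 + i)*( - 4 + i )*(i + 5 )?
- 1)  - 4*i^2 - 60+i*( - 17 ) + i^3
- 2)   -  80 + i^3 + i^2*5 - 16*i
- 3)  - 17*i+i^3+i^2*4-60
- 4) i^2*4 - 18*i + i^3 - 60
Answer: 3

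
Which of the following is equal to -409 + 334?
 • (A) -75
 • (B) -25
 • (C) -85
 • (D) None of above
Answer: A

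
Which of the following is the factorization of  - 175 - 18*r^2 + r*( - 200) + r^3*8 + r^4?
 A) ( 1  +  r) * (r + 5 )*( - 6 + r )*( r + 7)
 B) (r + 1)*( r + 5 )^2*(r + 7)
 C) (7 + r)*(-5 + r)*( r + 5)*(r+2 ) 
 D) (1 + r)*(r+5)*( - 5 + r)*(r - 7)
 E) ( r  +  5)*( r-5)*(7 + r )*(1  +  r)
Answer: E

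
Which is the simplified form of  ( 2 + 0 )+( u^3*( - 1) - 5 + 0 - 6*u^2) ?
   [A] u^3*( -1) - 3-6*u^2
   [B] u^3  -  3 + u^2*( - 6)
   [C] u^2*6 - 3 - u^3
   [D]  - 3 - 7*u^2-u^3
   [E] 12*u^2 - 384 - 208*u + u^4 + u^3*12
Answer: A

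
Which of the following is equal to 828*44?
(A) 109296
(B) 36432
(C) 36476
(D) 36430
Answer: B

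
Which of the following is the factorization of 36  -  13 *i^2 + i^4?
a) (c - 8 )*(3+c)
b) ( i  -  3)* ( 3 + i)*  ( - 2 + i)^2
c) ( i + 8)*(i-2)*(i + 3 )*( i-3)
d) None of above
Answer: d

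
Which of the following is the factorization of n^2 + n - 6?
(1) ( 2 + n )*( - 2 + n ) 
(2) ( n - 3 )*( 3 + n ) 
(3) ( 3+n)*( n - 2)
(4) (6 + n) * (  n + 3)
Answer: 3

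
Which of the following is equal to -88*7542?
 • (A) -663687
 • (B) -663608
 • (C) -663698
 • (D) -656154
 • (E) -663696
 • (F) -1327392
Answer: E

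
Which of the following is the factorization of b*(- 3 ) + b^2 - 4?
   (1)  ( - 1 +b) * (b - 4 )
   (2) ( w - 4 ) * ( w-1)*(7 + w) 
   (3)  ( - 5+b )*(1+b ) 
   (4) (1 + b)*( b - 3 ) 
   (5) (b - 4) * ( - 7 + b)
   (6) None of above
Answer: 6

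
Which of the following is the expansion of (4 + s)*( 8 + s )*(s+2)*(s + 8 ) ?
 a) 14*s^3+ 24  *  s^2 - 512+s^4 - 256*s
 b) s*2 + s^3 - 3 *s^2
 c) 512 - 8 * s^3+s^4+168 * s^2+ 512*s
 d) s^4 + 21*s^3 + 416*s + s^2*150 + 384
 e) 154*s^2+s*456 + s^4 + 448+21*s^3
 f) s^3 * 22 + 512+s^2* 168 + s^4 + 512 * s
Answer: f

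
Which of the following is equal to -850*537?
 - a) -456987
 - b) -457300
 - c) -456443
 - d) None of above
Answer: d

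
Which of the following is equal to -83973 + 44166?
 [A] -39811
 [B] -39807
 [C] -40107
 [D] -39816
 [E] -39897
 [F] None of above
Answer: B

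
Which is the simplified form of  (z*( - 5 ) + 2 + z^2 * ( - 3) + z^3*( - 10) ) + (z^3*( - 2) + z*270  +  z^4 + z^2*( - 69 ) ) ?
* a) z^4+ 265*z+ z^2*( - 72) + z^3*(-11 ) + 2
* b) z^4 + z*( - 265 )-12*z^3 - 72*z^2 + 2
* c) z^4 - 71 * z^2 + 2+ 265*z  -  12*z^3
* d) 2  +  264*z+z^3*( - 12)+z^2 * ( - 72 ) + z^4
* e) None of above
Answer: e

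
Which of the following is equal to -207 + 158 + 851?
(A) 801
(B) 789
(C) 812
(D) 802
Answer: D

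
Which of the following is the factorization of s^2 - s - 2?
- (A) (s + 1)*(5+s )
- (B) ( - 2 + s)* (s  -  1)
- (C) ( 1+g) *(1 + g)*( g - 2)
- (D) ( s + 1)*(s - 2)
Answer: D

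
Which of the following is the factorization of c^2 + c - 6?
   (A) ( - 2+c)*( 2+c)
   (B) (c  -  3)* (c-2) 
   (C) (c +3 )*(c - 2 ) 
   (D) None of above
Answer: C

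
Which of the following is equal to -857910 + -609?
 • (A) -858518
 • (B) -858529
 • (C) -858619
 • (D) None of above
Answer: D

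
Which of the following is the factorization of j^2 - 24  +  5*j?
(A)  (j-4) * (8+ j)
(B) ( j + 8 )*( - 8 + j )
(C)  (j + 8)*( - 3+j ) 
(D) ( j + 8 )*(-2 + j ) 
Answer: C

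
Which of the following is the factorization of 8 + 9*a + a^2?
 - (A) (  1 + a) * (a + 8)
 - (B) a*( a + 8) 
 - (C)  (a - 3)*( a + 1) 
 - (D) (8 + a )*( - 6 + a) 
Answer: A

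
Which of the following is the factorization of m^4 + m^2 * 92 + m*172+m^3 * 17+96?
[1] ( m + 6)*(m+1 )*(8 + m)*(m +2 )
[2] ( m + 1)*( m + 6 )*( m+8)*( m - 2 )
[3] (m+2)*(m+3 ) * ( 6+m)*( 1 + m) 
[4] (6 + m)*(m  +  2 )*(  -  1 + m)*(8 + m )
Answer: 1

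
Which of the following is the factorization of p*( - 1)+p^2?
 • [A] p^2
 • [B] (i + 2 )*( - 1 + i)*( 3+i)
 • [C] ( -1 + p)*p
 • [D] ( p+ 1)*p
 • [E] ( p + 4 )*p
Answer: C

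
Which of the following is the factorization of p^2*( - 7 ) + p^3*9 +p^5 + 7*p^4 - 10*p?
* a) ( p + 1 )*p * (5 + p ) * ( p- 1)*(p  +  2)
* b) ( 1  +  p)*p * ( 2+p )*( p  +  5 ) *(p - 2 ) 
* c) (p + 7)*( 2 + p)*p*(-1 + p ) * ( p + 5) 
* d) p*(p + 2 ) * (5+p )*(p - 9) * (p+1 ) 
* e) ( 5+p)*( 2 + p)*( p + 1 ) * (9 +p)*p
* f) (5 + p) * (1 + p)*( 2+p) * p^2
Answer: a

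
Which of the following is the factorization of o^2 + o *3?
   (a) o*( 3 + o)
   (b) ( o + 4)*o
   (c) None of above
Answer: a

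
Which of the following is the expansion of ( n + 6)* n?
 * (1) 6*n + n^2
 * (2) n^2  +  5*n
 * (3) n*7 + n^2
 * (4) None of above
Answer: 1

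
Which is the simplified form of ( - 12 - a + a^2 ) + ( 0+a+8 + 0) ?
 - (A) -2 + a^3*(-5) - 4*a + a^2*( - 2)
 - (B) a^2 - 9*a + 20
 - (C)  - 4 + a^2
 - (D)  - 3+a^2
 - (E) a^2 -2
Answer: C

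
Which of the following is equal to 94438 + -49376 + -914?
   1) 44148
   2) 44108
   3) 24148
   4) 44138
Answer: 1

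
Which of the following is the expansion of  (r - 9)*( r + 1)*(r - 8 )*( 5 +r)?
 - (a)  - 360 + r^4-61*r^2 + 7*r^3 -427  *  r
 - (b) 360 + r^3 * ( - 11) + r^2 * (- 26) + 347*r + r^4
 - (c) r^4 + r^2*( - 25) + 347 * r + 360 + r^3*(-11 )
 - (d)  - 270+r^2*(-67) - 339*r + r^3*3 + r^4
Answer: c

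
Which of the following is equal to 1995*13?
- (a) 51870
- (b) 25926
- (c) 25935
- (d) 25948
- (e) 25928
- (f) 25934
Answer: c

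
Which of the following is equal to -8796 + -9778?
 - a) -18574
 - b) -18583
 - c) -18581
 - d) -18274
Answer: a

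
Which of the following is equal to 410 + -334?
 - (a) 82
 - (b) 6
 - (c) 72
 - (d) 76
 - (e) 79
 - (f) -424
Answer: d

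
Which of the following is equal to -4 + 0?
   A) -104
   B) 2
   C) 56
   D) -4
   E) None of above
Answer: D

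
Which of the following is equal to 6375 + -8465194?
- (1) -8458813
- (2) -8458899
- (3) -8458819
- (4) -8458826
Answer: 3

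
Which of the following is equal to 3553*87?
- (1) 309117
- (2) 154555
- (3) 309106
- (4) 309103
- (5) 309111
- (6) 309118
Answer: 5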